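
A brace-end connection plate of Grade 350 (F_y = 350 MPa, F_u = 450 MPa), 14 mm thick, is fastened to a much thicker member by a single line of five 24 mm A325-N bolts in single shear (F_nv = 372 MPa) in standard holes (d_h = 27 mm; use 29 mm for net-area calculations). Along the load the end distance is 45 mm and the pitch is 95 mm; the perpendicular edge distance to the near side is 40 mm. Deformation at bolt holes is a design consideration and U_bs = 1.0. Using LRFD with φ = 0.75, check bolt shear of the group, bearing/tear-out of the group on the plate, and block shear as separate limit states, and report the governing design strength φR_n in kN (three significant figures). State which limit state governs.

631 kN (bolt shear governs)

Bolt shear: A_b = π·24²/4 = 452.4 mm²; R_n = 372 × 452.4 × 5 × 1 / 1000 = 841.4 kN → 0.75 × 841.4 = 631 kN.
Bearing: edge l_c = 31.5, r_n = 238.1 kN; interior l_c = 68, r_n = 362.9 kN; R_n = 238.1 + 4·362.9 = 1690 kN → 1270 kN.
Block shear: A_gv = 5950, A_nv = 4123, A_nt = 357 mm²; R_n = min(0.6F_uA_nv, 0.6F_yA_gv) + U_bs·F_u·A_nt = 1274 kN → 955 kN.
Bolt shear governs: 631 kN.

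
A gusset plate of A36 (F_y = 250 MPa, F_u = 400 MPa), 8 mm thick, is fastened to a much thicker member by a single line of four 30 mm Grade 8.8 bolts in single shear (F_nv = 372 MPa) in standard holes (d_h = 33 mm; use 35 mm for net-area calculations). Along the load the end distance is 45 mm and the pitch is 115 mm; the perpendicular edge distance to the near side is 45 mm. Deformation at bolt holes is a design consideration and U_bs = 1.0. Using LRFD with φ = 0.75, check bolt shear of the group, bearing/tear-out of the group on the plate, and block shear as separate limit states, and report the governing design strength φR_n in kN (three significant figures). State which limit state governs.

417 kN (block shear governs)

Bolt shear: A_b = π·30²/4 = 706.9 mm²; R_n = 372 × 706.9 × 4 × 1 / 1000 = 1052 kN → 0.75 × 1052 = 789 kN.
Bearing: edge l_c = 28.5, r_n = 109.4 kN; interior l_c = 82, r_n = 230.4 kN; R_n = 109.4 + 3·230.4 = 800.6 kN → 600 kN.
Block shear: A_gv = 3120, A_nv = 2140, A_nt = 220 mm²; R_n = min(0.6F_uA_nv, 0.6F_yA_gv) + U_bs·F_u·A_nt = 556 kN → 417 kN.
Block shear governs: 417 kN.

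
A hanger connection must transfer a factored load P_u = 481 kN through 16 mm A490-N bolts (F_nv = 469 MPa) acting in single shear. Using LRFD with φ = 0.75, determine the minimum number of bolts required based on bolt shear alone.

7 bolts

A_b = π·16²/4 = 201.1 mm².
Per-bolt design strength φR_n = 0.75 × 469 × 201.1 × 1 / 1000 = 70.72 kN.
n ≥ 481 / 70.72 = 6.801 → use 7 bolts.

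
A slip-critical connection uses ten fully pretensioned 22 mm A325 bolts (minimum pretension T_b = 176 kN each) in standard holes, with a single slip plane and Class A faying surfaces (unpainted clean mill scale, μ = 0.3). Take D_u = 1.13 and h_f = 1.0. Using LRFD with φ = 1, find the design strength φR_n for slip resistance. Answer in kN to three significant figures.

R_n = μ · D_u · h_f · T_b · n_s · n_b = 0.3 × 1.13 × 1.0 × 176 × 1 × 10 = 596.6 kN.
Design strength φR_n = 1 × 596.6 = 597 kN.

597 kN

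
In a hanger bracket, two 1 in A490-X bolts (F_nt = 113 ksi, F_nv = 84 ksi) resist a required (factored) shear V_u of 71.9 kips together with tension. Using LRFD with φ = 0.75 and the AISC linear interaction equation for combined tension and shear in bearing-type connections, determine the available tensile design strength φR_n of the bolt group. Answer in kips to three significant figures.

A_b = π·1²/4 = 0.7854 in²; f_rv = 71.9 / (2 × 0.7854) = 45.77 ksi.
F'_nt = 1.3 F_nt − (F_nt / φF_nv) f_rv = 1.3·113 − (113/(0.75·84))·45.77 = 64.8 ksi, capped at F_nt → F'_nt = 64.8 ksi.
R_n = F'_nt · A_b · n = 64.8 × 0.7854 × 2 = 101.8 kips.
Design strength φR_n = 0.75 × 101.8 = 76.3 kips.

76.3 kips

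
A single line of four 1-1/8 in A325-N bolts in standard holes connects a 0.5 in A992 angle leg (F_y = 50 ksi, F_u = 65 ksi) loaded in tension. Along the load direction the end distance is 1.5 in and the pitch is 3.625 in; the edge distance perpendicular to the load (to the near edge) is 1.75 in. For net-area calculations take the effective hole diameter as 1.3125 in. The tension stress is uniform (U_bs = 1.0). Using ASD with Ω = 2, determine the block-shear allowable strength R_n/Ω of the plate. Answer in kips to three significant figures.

93.6 kips

Shear plane L_v = 1.5 + 3·3.625 = 12.38 in; A_gv = 12.38 × 0.5 = 6.188 in².
A_nv = (12.38 − 3.5·1.3125) × 0.5 = 3.891 in².
A_nt = (1.75 − 0.5·1.3125) × 0.5 = 0.5469 in².
0.6 F_u A_nv = 151.7 kips; 0.6 F_y A_gv = 185.6 kips → shear rupture governs the shear term.
R_n = 151.7 + 1.0 × 65 × 0.5469 = 187.3 kips.
Allowable strength R_n/Ω = 187.3 / 2 = 93.6 kips.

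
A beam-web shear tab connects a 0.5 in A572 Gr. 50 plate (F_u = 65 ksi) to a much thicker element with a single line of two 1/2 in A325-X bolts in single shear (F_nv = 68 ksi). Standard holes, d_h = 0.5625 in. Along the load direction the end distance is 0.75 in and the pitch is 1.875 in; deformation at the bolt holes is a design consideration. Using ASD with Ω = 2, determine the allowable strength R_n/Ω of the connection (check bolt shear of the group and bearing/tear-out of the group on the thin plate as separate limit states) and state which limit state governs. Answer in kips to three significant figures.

13.4 kips (bolt shear governs)

Bolt shear: A_b = π·0.5²/4 = 0.1963 in²; R_n = 68 × 0.1963 × 2 × 1 = 26.7 kips → 26.7 / 2 = 13.4 kips.
Bearing (1.2 l_c t F_u ≤ 2.4 d t F_u): upper limit = 2.4·0.5·0.5·65 = 39 kips.
  Edge l_c = 0.75 − 0.5625/2 = 0.4688 → r_n = 18.28 kips; interior l_c = 1.875 − 0.5625 = 1.312 → r_n = 39 kips.
  R_n,bearing = 1·18.28 + 1·39 = 57.28 kips → 57.28 / 2 = 28.6 kips.
Bolt shear governs: 13.4 kips.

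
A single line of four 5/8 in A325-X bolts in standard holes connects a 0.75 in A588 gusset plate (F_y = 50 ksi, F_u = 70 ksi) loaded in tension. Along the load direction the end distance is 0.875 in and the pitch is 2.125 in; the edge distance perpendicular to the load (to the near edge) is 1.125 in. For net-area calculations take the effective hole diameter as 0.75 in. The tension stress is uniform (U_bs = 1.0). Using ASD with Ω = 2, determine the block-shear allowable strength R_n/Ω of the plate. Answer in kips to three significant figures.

92.5 kips

Shear plane L_v = 0.875 + 3·2.125 = 7.25 in; A_gv = 7.25 × 0.75 = 5.438 in².
A_nv = (7.25 − 3.5·0.75) × 0.75 = 3.469 in².
A_nt = (1.125 − 0.5·0.75) × 0.75 = 0.5625 in².
0.6 F_u A_nv = 145.7 kips; 0.6 F_y A_gv = 163.1 kips → shear rupture governs the shear term.
R_n = 145.7 + 1.0 × 70 × 0.5625 = 185.1 kips.
Allowable strength R_n/Ω = 185.1 / 2 = 92.5 kips.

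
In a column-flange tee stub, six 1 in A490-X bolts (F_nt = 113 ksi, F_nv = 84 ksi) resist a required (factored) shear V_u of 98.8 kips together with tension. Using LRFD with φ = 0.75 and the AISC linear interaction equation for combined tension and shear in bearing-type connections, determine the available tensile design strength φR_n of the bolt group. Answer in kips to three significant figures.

386 kips

A_b = π·1²/4 = 0.7854 in²; f_rv = 98.8 / (6 × 0.7854) = 20.97 ksi.
F'_nt = 1.3 F_nt − (F_nt / φF_nv) f_rv = 1.3·113 − (113/(0.75·84))·20.97 = 109.3 ksi, capped at F_nt → F'_nt = 109.3 ksi.
R_n = F'_nt · A_b · n = 109.3 × 0.7854 × 6 = 515 kips.
Design strength φR_n = 0.75 × 515 = 386 kips.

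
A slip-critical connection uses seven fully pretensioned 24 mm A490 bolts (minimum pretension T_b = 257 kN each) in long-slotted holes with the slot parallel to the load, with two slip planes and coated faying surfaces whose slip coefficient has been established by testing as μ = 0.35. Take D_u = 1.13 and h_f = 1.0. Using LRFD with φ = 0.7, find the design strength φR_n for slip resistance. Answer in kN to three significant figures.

996 kN

R_n = μ · D_u · h_f · T_b · n_s · n_b = 0.35 × 1.13 × 1.0 × 257 × 2 × 7 = 1423 kN.
Design strength φR_n = 0.7 × 1423 = 996 kN.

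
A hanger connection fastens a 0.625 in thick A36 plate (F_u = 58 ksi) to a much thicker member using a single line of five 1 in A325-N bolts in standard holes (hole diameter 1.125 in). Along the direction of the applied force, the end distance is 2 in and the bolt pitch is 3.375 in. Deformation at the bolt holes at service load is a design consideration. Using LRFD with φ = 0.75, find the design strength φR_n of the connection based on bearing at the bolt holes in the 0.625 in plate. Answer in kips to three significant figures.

308 kips

Per bolt r_n = 1.2 l_c t F_u ≤ 2.4 d t F_u; upper limit = 2.4 × 1 × 0.625 × 58 = 87 kips.
Edge bolt: l_c = 2 − 1.125/2 = 1.438 in → 1.2 × 1.438 × 0.625 × 58 = 62.53 → r_n = 62.53 kips.
Interior bolts: l_c = 3.375 − 1.125 = 2.25 in → 1.2 × 2.25 × 0.625 × 58 = 97.87 → r_n = 87 kips.
R_n = 1 × 62.53 + 4 × 87 = 410.5 kips.
Design strength φR_n = 0.75 × 410.5 = 308 kips.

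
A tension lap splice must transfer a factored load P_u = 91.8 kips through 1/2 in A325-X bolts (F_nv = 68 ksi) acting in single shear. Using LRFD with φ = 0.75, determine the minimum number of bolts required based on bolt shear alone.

10 bolts

A_b = π·0.5²/4 = 0.1963 in².
Per-bolt design strength φR_n = 0.75 × 68 × 0.1963 × 1 = 10.01 kips.
n ≥ 91.8 / 10.01 = 9.167 → use 10 bolts.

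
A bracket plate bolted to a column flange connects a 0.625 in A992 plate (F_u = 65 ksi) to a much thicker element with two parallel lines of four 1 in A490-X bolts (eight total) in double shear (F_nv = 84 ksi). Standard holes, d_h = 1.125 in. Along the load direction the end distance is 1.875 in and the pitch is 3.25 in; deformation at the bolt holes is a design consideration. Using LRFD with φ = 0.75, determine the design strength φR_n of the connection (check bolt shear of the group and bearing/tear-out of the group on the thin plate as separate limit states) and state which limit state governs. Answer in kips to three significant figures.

Bolt shear: A_b = π·1²/4 = 0.7854 in²; R_n = 84 × 0.7854 × 8 × 2 = 1056 kips → 0.75 × 1056 = 792 kips.
Bearing (1.2 l_c t F_u ≤ 2.4 d t F_u): upper limit = 2.4·1·0.625·65 = 97.5 kips.
  Edge l_c = 1.875 − 1.125/2 = 1.312 → r_n = 63.98 kips; interior l_c = 3.25 − 1.125 = 2.125 → r_n = 97.5 kips.
  R_n,bearing = 2·63.98 + 6·97.5 = 713 kips → 0.75 × 713 = 535 kips.
Bearing governs: 535 kips.

535 kips (bearing governs)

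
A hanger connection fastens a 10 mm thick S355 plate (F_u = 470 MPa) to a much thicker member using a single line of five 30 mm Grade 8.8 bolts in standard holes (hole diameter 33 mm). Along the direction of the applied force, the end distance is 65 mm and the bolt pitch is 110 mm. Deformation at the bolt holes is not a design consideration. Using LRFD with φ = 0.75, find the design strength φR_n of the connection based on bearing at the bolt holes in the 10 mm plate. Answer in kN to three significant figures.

1530 kN

Per bolt r_n = 1.5 l_c t F_u ≤ 3.0 d t F_u; upper limit = 3.0 × 30 × 10 × 470 / 1000 = 423 kN.
Edge bolt: l_c = 65 − 33/2 = 48.5 mm → 1.5 × 48.5 × 10 × 470 / 1000 = 341.9 → r_n = 341.9 kN.
Interior bolts: l_c = 110 − 33 = 77 mm → 1.5 × 77 × 10 × 470 / 1000 = 542.9 → r_n = 423 kN.
R_n = 1 × 341.9 + 4 × 423 = 2034 kN.
Design strength φR_n = 0.75 × 2034 = 1530 kN.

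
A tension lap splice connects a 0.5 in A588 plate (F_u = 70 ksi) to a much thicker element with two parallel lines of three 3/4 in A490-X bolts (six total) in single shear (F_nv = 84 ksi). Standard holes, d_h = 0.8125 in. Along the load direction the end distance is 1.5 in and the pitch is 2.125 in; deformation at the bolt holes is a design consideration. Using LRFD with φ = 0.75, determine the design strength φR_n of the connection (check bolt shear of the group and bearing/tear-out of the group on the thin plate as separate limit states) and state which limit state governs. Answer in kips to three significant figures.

Bolt shear: A_b = π·0.75²/4 = 0.4418 in²; R_n = 84 × 0.4418 × 6 × 1 = 222.7 kips → 0.75 × 222.7 = 167 kips.
Bearing (1.2 l_c t F_u ≤ 2.4 d t F_u): upper limit = 2.4·0.75·0.5·70 = 63 kips.
  Edge l_c = 1.5 − 0.8125/2 = 1.094 → r_n = 45.94 kips; interior l_c = 2.125 − 0.8125 = 1.312 → r_n = 55.12 kips.
  R_n,bearing = 2·45.94 + 4·55.12 = 312.4 kips → 0.75 × 312.4 = 234 kips.
Bolt shear governs: 167 kips.

167 kips (bolt shear governs)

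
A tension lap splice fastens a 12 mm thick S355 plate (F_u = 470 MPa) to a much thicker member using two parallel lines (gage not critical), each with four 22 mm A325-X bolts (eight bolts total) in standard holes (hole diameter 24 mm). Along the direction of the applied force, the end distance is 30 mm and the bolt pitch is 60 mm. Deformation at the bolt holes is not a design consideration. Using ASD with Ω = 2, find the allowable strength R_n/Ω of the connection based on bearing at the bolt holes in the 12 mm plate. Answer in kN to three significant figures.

Per bolt r_n = 1.5 l_c t F_u ≤ 3.0 d t F_u; upper limit = 3.0 × 22 × 12 × 470 / 1000 = 372.2 kN.
Edge bolt: l_c = 30 − 24/2 = 18 mm → 1.5 × 18 × 12 × 470 / 1000 = 152.3 → r_n = 152.3 kN.
Interior bolts: l_c = 60 − 24 = 36 mm → 1.5 × 36 × 12 × 470 / 1000 = 304.6 → r_n = 304.6 kN.
R_n = 2 × 152.3 + 6 × 304.6 = 2132 kN.
Allowable strength R_n/Ω = 2132 / 2 = 1070 kN.

1070 kN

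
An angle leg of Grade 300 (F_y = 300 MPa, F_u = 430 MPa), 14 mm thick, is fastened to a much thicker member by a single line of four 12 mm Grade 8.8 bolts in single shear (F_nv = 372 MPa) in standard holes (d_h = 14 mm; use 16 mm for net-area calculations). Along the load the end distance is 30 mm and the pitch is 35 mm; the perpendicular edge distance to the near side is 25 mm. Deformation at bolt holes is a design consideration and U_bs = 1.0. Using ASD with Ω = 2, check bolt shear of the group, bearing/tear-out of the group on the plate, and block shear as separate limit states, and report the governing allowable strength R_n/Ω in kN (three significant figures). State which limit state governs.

84.1 kN (bolt shear governs)

Bolt shear: A_b = π·12²/4 = 113.1 mm²; R_n = 372 × 113.1 × 4 × 1 / 1000 = 168.3 kN → 168.3 / 2 = 84.1 kN.
Bearing: edge l_c = 23, r_n = 166.2 kN; interior l_c = 21, r_n = 151.7 kN; R_n = 166.2 + 3·151.7 = 621.3 kN → 311 kN.
Block shear: A_gv = 1890, A_nv = 1106, A_nt = 238 mm²; R_n = min(0.6F_uA_nv, 0.6F_yA_gv) + U_bs·F_u·A_nt = 387.7 kN → 194 kN.
Bolt shear governs: 84.1 kN.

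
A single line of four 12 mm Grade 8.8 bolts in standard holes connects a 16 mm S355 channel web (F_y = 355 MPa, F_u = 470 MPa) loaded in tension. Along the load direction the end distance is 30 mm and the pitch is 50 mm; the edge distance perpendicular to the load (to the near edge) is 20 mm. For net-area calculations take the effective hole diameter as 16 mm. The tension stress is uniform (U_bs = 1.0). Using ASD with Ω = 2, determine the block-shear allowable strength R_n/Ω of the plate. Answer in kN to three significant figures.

Shear plane L_v = 30 + 3·50 = 180 mm; A_gv = 180 × 16 = 2880 mm².
A_nv = (180 − 3.5·16) × 16 = 1984 mm².
A_nt = (20 − 0.5·16) × 16 = 192 mm².
0.6 F_u A_nv = 559.5 kN; 0.6 F_y A_gv = 613.4 kN → shear rupture governs the shear term.
R_n = 559.5 + 1.0 × 470 × 192 / 1000 = 649.7 kN.
Allowable strength R_n/Ω = 649.7 / 2 = 325 kN.

325 kN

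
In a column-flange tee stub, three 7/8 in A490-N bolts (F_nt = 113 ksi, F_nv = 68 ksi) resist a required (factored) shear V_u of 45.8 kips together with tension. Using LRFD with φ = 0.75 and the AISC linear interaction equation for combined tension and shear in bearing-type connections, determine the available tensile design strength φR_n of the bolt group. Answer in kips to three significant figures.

A_b = π·0.875²/4 = 0.6013 in²; f_rv = 45.8 / (3 × 0.6013) = 25.39 ksi.
F'_nt = 1.3 F_nt − (F_nt / φF_nv) f_rv = 1.3·113 − (113/(0.75·68))·25.39 = 90.65 ksi, capped at F_nt → F'_nt = 90.65 ksi.
R_n = F'_nt · A_b · n = 90.65 × 0.6013 × 3 = 163.5 kips.
Design strength φR_n = 0.75 × 163.5 = 123 kips.

123 kips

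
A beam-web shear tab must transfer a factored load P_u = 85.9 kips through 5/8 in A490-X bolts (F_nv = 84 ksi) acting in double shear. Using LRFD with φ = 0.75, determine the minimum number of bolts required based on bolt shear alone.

A_b = π·0.625²/4 = 0.3068 in².
Per-bolt design strength φR_n = 0.75 × 84 × 0.3068 × 2 = 38.66 kips.
n ≥ 85.9 / 38.66 = 2.222 → use 3 bolts.

3 bolts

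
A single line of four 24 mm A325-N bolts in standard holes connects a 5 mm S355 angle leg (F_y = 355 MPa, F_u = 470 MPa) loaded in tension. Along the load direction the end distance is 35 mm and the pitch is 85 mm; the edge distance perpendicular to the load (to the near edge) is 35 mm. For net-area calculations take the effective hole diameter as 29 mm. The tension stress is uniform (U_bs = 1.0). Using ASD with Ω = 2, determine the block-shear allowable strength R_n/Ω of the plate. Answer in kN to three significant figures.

Shear plane L_v = 35 + 3·85 = 290 mm; A_gv = 290 × 5 = 1450 mm².
A_nv = (290 − 3.5·29) × 5 = 942.5 mm².
A_nt = (35 − 0.5·29) × 5 = 102.5 mm².
0.6 F_u A_nv = 265.8 kN; 0.6 F_y A_gv = 308.9 kN → shear rupture governs the shear term.
R_n = 265.8 + 1.0 × 470 × 102.5 / 1000 = 314 kN.
Allowable strength R_n/Ω = 314 / 2 = 157 kN.

157 kN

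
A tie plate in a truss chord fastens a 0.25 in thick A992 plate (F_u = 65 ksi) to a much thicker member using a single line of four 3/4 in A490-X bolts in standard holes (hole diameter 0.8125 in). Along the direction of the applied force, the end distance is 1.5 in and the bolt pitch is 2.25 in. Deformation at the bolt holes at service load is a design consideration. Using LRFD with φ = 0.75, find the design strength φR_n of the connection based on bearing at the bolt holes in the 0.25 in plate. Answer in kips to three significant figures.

79.1 kips

Per bolt r_n = 1.2 l_c t F_u ≤ 2.4 d t F_u; upper limit = 2.4 × 0.75 × 0.25 × 65 = 29.25 kips.
Edge bolt: l_c = 1.5 − 0.8125/2 = 1.094 in → 1.2 × 1.094 × 0.25 × 65 = 21.33 → r_n = 21.33 kips.
Interior bolts: l_c = 2.25 − 0.8125 = 1.438 in → 1.2 × 1.438 × 0.25 × 65 = 28.03 → r_n = 28.03 kips.
R_n = 1 × 21.33 + 3 × 28.03 = 105.4 kips.
Design strength φR_n = 0.75 × 105.4 = 79.1 kips.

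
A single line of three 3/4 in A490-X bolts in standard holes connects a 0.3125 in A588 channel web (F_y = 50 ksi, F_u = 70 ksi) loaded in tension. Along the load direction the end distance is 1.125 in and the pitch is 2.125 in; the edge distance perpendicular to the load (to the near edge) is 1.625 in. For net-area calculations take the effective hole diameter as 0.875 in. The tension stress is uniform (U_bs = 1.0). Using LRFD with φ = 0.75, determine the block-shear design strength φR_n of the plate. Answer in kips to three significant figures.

50.9 kips

Shear plane L_v = 1.125 + 2·2.125 = 5.375 in; A_gv = 5.375 × 0.3125 = 1.68 in².
A_nv = (5.375 − 2.5·0.875) × 0.3125 = 0.9961 in².
A_nt = (1.625 − 0.5·0.875) × 0.3125 = 0.3711 in².
0.6 F_u A_nv = 41.84 kips; 0.6 F_y A_gv = 50.39 kips → shear rupture governs the shear term.
R_n = 41.84 + 1.0 × 70 × 0.3711 = 67.81 kips.
Design strength φR_n = 0.75 × 67.81 = 50.9 kips.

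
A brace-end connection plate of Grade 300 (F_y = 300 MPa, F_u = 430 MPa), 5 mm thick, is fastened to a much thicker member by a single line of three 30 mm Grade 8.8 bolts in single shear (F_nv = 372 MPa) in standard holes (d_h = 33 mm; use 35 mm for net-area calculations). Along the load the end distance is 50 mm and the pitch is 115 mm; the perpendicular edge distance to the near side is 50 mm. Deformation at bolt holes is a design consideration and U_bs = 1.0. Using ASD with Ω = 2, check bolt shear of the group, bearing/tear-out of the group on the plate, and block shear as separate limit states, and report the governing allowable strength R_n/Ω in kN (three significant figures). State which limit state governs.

Bolt shear: A_b = π·30²/4 = 706.9 mm²; R_n = 372 × 706.9 × 3 × 1 / 1000 = 788.9 kN → 788.9 / 2 = 394 kN.
Bearing: edge l_c = 33.5, r_n = 86.43 kN; interior l_c = 82, r_n = 154.8 kN; R_n = 86.43 + 2·154.8 = 396 kN → 198 kN.
Block shear: A_gv = 1400, A_nv = 962.5, A_nt = 162.5 mm²; R_n = min(0.6F_uA_nv, 0.6F_yA_gv) + U_bs·F_u·A_nt = 318.2 kN → 159 kN.
Block shear governs: 159 kN.

159 kN (block shear governs)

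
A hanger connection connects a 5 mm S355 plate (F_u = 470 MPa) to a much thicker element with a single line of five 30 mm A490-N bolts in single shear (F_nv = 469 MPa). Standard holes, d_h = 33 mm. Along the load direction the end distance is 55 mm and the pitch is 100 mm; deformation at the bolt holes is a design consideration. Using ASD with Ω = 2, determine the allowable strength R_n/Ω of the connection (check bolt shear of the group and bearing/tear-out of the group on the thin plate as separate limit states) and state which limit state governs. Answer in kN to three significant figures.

393 kN (bearing governs)

Bolt shear: A_b = π·30²/4 = 706.9 mm²; R_n = 469 × 706.9 × 5 × 1 / 1000 = 1658 kN → 1658 / 2 = 829 kN.
Bearing (1.2 l_c t F_u ≤ 2.4 d t F_u): upper limit = 2.4·30·5·470 / 1000 = 169.2 kN.
  Edge l_c = 55 − 33/2 = 38.5 → r_n = 108.6 kN; interior l_c = 100 − 33 = 67 → r_n = 169.2 kN.
  R_n,bearing = 1·108.6 + 4·169.2 = 785.4 kN → 785.4 / 2 = 393 kN.
Bearing governs: 393 kN.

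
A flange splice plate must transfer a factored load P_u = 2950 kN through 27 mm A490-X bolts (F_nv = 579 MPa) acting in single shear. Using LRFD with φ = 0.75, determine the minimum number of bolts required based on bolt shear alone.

12 bolts

A_b = π·27²/4 = 572.6 mm².
Per-bolt design strength φR_n = 0.75 × 579 × 572.6 × 1 / 1000 = 248.6 kN.
n ≥ 2950 / 248.6 = 11.86 → use 12 bolts.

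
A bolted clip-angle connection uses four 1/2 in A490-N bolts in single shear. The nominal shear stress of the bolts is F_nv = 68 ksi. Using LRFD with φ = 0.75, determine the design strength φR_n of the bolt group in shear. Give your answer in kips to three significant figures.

A_b = π × 0.5² / 4 = 0.1963 in².
R_n = F_nv · A_b · n · n_s = 68 × 0.1963 × 4 × 1 = 53.41 kips.
Design strength φR_n = 0.75 × 53.41 = 40.1 kips.

40.1 kips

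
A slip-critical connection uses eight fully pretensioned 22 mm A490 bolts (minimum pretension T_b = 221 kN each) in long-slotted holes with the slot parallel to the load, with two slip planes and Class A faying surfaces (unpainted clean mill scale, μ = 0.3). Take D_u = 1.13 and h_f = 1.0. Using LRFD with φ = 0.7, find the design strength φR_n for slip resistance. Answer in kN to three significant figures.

R_n = μ · D_u · h_f · T_b · n_s · n_b = 0.3 × 1.13 × 1.0 × 221 × 2 × 8 = 1199 kN.
Design strength φR_n = 0.7 × 1199 = 839 kN.

839 kN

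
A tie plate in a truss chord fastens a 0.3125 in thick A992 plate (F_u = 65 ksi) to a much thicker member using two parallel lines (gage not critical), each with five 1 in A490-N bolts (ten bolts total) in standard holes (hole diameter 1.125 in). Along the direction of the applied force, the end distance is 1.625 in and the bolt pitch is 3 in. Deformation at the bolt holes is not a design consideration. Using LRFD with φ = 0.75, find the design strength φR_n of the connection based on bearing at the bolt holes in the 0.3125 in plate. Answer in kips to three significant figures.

391 kips

Per bolt r_n = 1.5 l_c t F_u ≤ 3.0 d t F_u; upper limit = 3.0 × 1 × 0.3125 × 65 = 60.94 kips.
Edge bolt: l_c = 1.625 − 1.125/2 = 1.062 in → 1.5 × 1.062 × 0.3125 × 65 = 32.37 → r_n = 32.37 kips.
Interior bolts: l_c = 3 − 1.125 = 1.875 in → 1.5 × 1.875 × 0.3125 × 65 = 57.13 → r_n = 57.13 kips.
R_n = 2 × 32.37 + 8 × 57.13 = 521.8 kips.
Design strength φR_n = 0.75 × 521.8 = 391 kips.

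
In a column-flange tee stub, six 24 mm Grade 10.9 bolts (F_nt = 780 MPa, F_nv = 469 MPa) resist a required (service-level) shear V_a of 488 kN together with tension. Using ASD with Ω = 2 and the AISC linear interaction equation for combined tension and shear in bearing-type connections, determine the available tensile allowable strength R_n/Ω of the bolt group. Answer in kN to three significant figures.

A_b = π·24²/4 = 452.4 mm²; f_rv = 488 × 1000 / (6 × 452.4) = 179.8 MPa.
F'_nt = 1.3 F_nt − (Ω F_nt / F_nv) f_rv = 1.3·780 − (2·780/469)·179.8 = 416 MPa, capped at F_nt → F'_nt = 416 MPa.
R_n = F'_nt · A_b · n = 416 × 452.4 × 6 / 1000 = 1129 kN.
Allowable strength R_n/Ω = 1129 / 2 = 565 kN.

565 kN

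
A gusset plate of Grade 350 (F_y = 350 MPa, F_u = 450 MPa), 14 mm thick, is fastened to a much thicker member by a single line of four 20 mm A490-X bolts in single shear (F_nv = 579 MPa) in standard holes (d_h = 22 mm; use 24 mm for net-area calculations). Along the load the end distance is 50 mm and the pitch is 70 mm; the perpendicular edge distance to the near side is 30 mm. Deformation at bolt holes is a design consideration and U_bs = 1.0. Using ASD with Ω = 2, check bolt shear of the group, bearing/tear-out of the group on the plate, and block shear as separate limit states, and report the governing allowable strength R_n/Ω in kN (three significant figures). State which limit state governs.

364 kN (bolt shear governs)

Bolt shear: A_b = π·20²/4 = 314.2 mm²; R_n = 579 × 314.2 × 4 × 1 / 1000 = 727.6 kN → 727.6 / 2 = 364 kN.
Bearing: edge l_c = 39, r_n = 294.8 kN; interior l_c = 48, r_n = 302.4 kN; R_n = 294.8 + 3·302.4 = 1202 kN → 601 kN.
Block shear: A_gv = 3640, A_nv = 2464, A_nt = 252 mm²; R_n = min(0.6F_uA_nv, 0.6F_yA_gv) + U_bs·F_u·A_nt = 778.7 kN → 389 kN.
Bolt shear governs: 364 kN.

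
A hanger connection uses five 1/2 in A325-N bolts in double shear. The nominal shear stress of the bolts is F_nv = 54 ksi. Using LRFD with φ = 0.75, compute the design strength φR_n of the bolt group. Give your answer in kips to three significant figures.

79.5 kips

A_b = π × 0.5² / 4 = 0.1963 in².
R_n = F_nv · A_b · n · n_s = 54 × 0.1963 × 5 × 2 = 106 kips.
Design strength φR_n = 0.75 × 106 = 79.5 kips.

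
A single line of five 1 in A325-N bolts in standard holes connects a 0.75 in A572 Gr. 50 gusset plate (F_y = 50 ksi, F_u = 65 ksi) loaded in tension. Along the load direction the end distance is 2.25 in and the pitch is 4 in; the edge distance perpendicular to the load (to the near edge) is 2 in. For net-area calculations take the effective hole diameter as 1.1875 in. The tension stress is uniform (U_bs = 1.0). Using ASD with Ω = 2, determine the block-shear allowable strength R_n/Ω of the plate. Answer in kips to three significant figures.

Shear plane L_v = 2.25 + 4·4 = 18.25 in; A_gv = 18.25 × 0.75 = 13.69 in².
A_nv = (18.25 − 4.5·1.1875) × 0.75 = 9.68 in².
A_nt = (2 − 0.5·1.1875) × 0.75 = 1.055 in².
0.6 F_u A_nv = 377.5 kips; 0.6 F_y A_gv = 410.6 kips → shear rupture governs the shear term.
R_n = 377.5 + 1.0 × 65 × 1.055 = 446.1 kips.
Allowable strength R_n/Ω = 446.1 / 2 = 223 kips.

223 kips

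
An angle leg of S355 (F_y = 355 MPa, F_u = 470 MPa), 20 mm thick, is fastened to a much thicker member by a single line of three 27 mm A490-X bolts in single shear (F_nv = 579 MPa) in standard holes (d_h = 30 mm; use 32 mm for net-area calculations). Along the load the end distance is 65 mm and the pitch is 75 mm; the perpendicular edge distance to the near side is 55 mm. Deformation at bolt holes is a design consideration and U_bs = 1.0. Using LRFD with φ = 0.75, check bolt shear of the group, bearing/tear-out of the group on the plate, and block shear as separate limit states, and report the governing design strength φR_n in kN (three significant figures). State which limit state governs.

746 kN (bolt shear governs)

Bolt shear: A_b = π·27²/4 = 572.6 mm²; R_n = 579 × 572.6 × 3 × 1 / 1000 = 994.5 kN → 0.75 × 994.5 = 746 kN.
Bearing: edge l_c = 50, r_n = 564 kN; interior l_c = 45, r_n = 507.6 kN; R_n = 564 + 2·507.6 = 1579 kN → 1180 kN.
Block shear: A_gv = 4300, A_nv = 2700, A_nt = 780 mm²; R_n = min(0.6F_uA_nv, 0.6F_yA_gv) + U_bs·F_u·A_nt = 1128 kN → 846 kN.
Bolt shear governs: 746 kN.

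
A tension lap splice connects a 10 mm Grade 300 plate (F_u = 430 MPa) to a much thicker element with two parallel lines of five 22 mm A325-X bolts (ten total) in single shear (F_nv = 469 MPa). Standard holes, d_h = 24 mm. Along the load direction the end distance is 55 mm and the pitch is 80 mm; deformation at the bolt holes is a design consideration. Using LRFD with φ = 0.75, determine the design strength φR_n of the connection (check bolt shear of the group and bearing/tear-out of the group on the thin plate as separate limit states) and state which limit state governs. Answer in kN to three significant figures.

Bolt shear: A_b = π·22²/4 = 380.1 mm²; R_n = 469 × 380.1 × 10 × 1 / 1000 = 1783 kN → 0.75 × 1783 = 1340 kN.
Bearing (1.2 l_c t F_u ≤ 2.4 d t F_u): upper limit = 2.4·22·10·430 / 1000 = 227 kN.
  Edge l_c = 55 − 24/2 = 43 → r_n = 221.9 kN; interior l_c = 80 − 24 = 56 → r_n = 227 kN.
  R_n,bearing = 2·221.9 + 8·227 = 2260 kN → 0.75 × 2260 = 1700 kN.
Bolt shear governs: 1340 kN.

1340 kN (bolt shear governs)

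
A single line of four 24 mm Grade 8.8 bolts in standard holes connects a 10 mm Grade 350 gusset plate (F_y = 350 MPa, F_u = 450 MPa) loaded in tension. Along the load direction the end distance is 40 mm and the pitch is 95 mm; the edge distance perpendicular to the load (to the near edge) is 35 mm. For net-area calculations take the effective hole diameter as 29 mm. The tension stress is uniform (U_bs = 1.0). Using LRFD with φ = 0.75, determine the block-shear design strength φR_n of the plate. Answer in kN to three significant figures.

Shear plane L_v = 40 + 3·95 = 325 mm; A_gv = 325 × 10 = 3250 mm².
A_nv = (325 − 3.5·29) × 10 = 2235 mm².
A_nt = (35 − 0.5·29) × 10 = 205 mm².
0.6 F_u A_nv = 603.5 kN; 0.6 F_y A_gv = 682.5 kN → shear rupture governs the shear term.
R_n = 603.5 + 1.0 × 450 × 205 / 1000 = 695.7 kN.
Design strength φR_n = 0.75 × 695.7 = 522 kN.

522 kN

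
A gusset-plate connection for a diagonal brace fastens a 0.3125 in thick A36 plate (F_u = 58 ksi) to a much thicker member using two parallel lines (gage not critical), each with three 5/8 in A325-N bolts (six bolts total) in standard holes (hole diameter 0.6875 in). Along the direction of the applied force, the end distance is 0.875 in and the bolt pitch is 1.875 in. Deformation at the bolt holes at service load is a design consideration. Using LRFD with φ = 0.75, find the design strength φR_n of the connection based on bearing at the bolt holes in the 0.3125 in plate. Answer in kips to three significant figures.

94.8 kips

Per bolt r_n = 1.2 l_c t F_u ≤ 2.4 d t F_u; upper limit = 2.4 × 0.625 × 0.3125 × 58 = 27.19 kips.
Edge bolt: l_c = 0.875 − 0.6875/2 = 0.5312 in → 1.2 × 0.5312 × 0.3125 × 58 = 11.55 → r_n = 11.55 kips.
Interior bolts: l_c = 1.875 − 0.6875 = 1.188 in → 1.2 × 1.188 × 0.3125 × 58 = 25.83 → r_n = 25.83 kips.
R_n = 2 × 11.55 + 4 × 25.83 = 126.4 kips.
Design strength φR_n = 0.75 × 126.4 = 94.8 kips.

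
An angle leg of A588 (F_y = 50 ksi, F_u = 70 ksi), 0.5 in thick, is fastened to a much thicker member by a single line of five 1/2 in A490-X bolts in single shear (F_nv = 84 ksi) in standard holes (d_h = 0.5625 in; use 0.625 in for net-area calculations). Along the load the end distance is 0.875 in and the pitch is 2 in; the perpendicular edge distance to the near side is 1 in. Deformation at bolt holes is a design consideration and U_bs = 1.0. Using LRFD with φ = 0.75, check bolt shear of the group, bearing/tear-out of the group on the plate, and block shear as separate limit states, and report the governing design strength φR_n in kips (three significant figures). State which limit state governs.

61.9 kips (bolt shear governs)

Bolt shear: A_b = π·0.5²/4 = 0.1963 in²; R_n = 84 × 0.1963 × 5 × 1 = 82.47 kips → 0.75 × 82.47 = 61.9 kips.
Bearing: edge l_c = 0.5938, r_n = 24.94 kips; interior l_c = 1.438, r_n = 42 kips; R_n = 24.94 + 4·42 = 192.9 kips → 145 kips.
Block shear: A_gv = 4.438, A_nv = 3.031, A_nt = 0.3438 in²; R_n = min(0.6F_uA_nv, 0.6F_yA_gv) + U_bs·F_u·A_nt = 151.4 kips → 114 kips.
Bolt shear governs: 61.9 kips.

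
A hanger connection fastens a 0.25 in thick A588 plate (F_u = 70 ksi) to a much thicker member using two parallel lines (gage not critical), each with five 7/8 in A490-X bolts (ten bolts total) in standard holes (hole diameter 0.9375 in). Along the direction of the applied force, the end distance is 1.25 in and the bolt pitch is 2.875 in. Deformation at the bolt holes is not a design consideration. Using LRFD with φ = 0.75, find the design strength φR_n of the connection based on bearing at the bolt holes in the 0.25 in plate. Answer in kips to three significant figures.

306 kips

Per bolt r_n = 1.5 l_c t F_u ≤ 3.0 d t F_u; upper limit = 3.0 × 0.875 × 0.25 × 70 = 45.94 kips.
Edge bolt: l_c = 1.25 − 0.9375/2 = 0.7812 in → 1.5 × 0.7812 × 0.25 × 70 = 20.51 → r_n = 20.51 kips.
Interior bolts: l_c = 2.875 − 0.9375 = 1.938 in → 1.5 × 1.938 × 0.25 × 70 = 50.86 → r_n = 45.94 kips.
R_n = 2 × 20.51 + 8 × 45.94 = 408.5 kips.
Design strength φR_n = 0.75 × 408.5 = 306 kips.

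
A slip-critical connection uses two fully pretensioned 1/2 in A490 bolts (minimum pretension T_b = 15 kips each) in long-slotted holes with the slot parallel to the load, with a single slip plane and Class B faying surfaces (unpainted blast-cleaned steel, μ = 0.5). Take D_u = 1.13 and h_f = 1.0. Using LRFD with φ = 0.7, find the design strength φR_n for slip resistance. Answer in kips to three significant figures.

R_n = μ · D_u · h_f · T_b · n_s · n_b = 0.5 × 1.13 × 1.0 × 15 × 1 × 2 = 16.95 kips.
Design strength φR_n = 0.7 × 16.95 = 11.9 kips.

11.9 kips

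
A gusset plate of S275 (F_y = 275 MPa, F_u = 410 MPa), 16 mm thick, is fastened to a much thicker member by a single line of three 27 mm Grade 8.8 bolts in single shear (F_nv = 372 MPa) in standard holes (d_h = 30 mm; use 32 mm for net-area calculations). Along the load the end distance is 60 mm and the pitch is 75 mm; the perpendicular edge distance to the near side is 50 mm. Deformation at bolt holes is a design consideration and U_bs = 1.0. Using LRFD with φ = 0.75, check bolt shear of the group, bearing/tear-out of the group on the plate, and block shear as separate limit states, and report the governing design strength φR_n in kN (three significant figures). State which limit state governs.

Bolt shear: A_b = π·27²/4 = 572.6 mm²; R_n = 372 × 572.6 × 3 × 1 / 1000 = 639 kN → 0.75 × 639 = 479 kN.
Bearing: edge l_c = 45, r_n = 354.2 kN; interior l_c = 45, r_n = 354.2 kN; R_n = 354.2 + 2·354.2 = 1063 kN → 797 kN.
Block shear: A_gv = 3360, A_nv = 2080, A_nt = 544 mm²; R_n = min(0.6F_uA_nv, 0.6F_yA_gv) + U_bs·F_u·A_nt = 734.7 kN → 551 kN.
Bolt shear governs: 479 kN.

479 kN (bolt shear governs)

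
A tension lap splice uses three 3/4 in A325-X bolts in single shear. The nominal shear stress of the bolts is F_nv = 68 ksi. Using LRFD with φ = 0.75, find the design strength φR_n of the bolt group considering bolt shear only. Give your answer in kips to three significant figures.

A_b = π × 0.75² / 4 = 0.4418 in².
R_n = F_nv · A_b · n · n_s = 68 × 0.4418 × 3 × 1 = 90.12 kips.
Design strength φR_n = 0.75 × 90.12 = 67.6 kips.

67.6 kips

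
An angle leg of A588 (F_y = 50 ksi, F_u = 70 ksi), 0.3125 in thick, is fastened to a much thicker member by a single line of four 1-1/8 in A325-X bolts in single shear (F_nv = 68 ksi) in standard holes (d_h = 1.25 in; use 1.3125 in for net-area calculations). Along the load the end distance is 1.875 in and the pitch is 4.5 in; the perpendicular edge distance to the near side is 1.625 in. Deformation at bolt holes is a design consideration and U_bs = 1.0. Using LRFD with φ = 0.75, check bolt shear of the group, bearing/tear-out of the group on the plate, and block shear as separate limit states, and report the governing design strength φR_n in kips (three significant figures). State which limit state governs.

122 kips (block shear governs)

Bolt shear: A_b = π·1.125²/4 = 0.994 in²; R_n = 68 × 0.994 × 4 × 1 = 270.4 kips → 0.75 × 270.4 = 203 kips.
Bearing: edge l_c = 1.25, r_n = 32.81 kips; interior l_c = 3.25, r_n = 59.06 kips; R_n = 32.81 + 3·59.06 = 210 kips → 157 kips.
Block shear: A_gv = 4.805, A_nv = 3.369, A_nt = 0.3027 in²; R_n = min(0.6F_uA_nv, 0.6F_yA_gv) + U_bs·F_u·A_nt = 162.7 kips → 122 kips.
Block shear governs: 122 kips.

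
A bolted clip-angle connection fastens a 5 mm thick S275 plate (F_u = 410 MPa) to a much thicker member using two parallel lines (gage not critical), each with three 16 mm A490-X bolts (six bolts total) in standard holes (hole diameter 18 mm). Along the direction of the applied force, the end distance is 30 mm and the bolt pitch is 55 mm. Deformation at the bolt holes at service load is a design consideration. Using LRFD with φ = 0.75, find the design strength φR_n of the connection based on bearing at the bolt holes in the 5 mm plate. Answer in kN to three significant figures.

314 kN

Per bolt r_n = 1.2 l_c t F_u ≤ 2.4 d t F_u; upper limit = 2.4 × 16 × 5 × 410 / 1000 = 78.72 kN.
Edge bolt: l_c = 30 − 18/2 = 21 mm → 1.2 × 21 × 5 × 410 / 1000 = 51.66 → r_n = 51.66 kN.
Interior bolts: l_c = 55 − 18 = 37 mm → 1.2 × 37 × 5 × 410 / 1000 = 91.02 → r_n = 78.72 kN.
R_n = 2 × 51.66 + 4 × 78.72 = 418.2 kN.
Design strength φR_n = 0.75 × 418.2 = 314 kN.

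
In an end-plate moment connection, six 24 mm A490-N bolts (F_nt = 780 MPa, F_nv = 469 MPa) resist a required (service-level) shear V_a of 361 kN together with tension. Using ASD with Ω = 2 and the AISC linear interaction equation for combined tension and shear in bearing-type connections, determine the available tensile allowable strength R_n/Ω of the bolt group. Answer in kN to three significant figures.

A_b = π·24²/4 = 452.4 mm²; f_rv = 361 × 1000 / (6 × 452.4) = 133 MPa.
F'_nt = 1.3 F_nt − (Ω F_nt / F_nv) f_rv = 1.3·780 − (2·780/469)·133 = 571.6 MPa, capped at F_nt → F'_nt = 571.6 MPa.
R_n = F'_nt · A_b · n = 571.6 × 452.4 × 6 / 1000 = 1552 kN.
Allowable strength R_n/Ω = 1552 / 2 = 776 kN.

776 kN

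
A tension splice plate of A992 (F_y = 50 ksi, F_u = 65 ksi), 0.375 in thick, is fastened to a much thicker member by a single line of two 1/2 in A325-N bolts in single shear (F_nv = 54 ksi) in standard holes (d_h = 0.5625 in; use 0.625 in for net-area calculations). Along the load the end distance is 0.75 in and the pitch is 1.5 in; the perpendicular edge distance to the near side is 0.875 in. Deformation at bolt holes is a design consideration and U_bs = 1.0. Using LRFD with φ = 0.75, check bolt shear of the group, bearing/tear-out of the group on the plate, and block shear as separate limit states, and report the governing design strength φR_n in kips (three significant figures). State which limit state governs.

15.9 kips (bolt shear governs)

Bolt shear: A_b = π·0.5²/4 = 0.1963 in²; R_n = 54 × 0.1963 × 2 × 1 = 21.21 kips → 0.75 × 21.21 = 15.9 kips.
Bearing: edge l_c = 0.4688, r_n = 13.71 kips; interior l_c = 0.9375, r_n = 27.42 kips; R_n = 13.71 + 1·27.42 = 41.13 kips → 30.8 kips.
Block shear: A_gv = 0.8438, A_nv = 0.4922, A_nt = 0.2109 in²; R_n = min(0.6F_uA_nv, 0.6F_yA_gv) + U_bs·F_u·A_nt = 32.91 kips → 24.7 kips.
Bolt shear governs: 15.9 kips.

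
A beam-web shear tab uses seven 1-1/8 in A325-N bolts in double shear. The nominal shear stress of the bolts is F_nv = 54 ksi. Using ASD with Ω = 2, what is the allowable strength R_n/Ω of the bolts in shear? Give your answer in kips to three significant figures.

A_b = π × 1.125² / 4 = 0.994 in².
R_n = F_nv · A_b · n · n_s = 54 × 0.994 × 7 × 2 = 751.5 kips.
Allowable strength R_n/Ω = 751.5 / 2 = 376 kips.

376 kips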